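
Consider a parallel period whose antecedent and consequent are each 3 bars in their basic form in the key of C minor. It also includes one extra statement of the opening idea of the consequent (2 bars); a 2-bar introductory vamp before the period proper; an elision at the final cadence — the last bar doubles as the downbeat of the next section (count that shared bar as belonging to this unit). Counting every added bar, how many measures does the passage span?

10 measures

Basic parallel period: 3 + 3 = 6 bars.
6 (basic form) + 2 (extra statement) + 2 (introduction) = 10.
The elision shares a bar with the next section but does not change this unit's count.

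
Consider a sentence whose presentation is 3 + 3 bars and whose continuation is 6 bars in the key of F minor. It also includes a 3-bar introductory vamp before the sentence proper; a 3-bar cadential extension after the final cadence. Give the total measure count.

Basic sentence: 3 + 3 + 6 = 12 bars.
12 (basic form) + 3 (introduction) + 3 (cadential extension) = 18.

18 measures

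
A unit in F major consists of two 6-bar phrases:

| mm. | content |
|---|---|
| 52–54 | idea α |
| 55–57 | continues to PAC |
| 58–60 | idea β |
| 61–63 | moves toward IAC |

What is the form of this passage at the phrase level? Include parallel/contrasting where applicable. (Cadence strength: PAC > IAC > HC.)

The second phrase closes with an imperfect authentic cadence, which is not stronger than the first phrase's perfect authentic cadence; without a weak→strong cadential pair there is no antecedent–consequent relationship, so this is a phrase group rather than a period.

phrase group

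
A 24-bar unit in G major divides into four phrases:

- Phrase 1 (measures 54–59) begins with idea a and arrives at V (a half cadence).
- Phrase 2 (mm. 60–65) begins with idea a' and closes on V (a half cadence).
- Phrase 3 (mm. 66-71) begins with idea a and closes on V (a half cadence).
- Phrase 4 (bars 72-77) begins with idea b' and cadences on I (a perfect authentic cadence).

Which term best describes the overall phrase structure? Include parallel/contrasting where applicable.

parallel double period

Four phrases in two halves: the first half (mm. 54–65) ends with a half cadence, the second (measures 66–77) with a perfect authentic cadence — a large antecedent–consequent pair, i.e. a double period.
Phrase 3 begins with the same material as phrase 1, making it parallel.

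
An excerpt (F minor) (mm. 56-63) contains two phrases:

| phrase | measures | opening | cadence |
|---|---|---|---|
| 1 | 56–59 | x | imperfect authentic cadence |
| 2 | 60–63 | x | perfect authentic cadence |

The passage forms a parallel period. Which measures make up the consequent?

measures 60–63

The phrase ending with the weaker cadence (imperfect authentic cadence) is the antecedent; the one ending more conclusively (perfect authentic cadence) is the consequent. The consequent is measures 60–63.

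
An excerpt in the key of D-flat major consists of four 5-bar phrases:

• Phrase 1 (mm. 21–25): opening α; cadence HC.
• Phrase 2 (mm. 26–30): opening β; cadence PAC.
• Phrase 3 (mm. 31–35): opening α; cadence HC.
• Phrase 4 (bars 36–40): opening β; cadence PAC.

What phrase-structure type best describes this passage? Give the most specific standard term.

The cadence pattern HC–PAC–HC–PAC is weak–strong twice, and phrases 3–4 restate phrases 1–2: a period heard twice, not a double period (which would end weakly at phrase 2).

repeated period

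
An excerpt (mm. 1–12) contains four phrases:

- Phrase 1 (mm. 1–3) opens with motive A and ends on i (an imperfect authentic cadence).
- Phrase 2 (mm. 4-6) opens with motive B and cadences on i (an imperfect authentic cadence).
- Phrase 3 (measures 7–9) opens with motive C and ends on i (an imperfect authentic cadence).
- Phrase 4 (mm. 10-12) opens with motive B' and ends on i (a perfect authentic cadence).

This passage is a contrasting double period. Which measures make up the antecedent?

In a double period the four phrases pair into a large antecedent (phrases 1–2, ending imperfect authentic cadence) and a large consequent (phrases 3–4, ending perfect authentic cadence). The antecedent spans mm. 1–6.

measures 1–6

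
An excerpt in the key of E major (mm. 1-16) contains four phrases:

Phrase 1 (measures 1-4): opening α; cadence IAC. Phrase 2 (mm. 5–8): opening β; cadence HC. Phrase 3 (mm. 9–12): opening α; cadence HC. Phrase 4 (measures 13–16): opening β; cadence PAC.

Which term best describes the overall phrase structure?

parallel double period

Four phrases in two halves: the first half (mm. 1-8) ends with a half cadence, the second (measures 9-16) with a perfect authentic cadence — a large antecedent–consequent pair, i.e. a double period.
Phrase 3 begins with the same material as phrase 1, making it parallel.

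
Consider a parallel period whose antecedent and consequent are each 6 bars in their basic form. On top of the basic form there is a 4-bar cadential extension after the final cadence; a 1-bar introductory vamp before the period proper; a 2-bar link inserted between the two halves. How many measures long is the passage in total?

19 measures

Basic parallel period: 6 + 6 = 12 bars.
12 (basic form) + 4 (cadential extension) + 1 (introduction) + 2 (link) = 19.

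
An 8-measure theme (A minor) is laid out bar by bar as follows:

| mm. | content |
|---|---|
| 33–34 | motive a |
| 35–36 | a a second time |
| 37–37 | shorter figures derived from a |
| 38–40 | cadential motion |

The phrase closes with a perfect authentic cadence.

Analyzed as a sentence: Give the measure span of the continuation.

measures 37–40

After the presentation (bars 33–36), the continuation covers the fragmentation through the cadence: bars 37–40.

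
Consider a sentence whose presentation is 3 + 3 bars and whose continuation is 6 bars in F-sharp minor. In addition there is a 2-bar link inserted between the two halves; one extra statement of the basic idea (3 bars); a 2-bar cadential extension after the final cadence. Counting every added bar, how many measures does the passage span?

19 measures

Basic sentence: 3 + 3 + 6 = 12 bars.
12 (basic form) + 2 (link) + 3 (extra statement) + 2 (cadential extension) = 19.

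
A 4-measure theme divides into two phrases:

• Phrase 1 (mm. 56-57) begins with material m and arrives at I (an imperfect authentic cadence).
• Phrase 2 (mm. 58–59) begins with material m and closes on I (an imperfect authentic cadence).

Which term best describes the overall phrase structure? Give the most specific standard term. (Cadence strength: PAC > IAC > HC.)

repeated phrase

Both phrases have the same opening (m) and the same cadence (imperfect authentic cadence): the second is a restatement, not a consequent, so this is a repeated phrase rather than a period.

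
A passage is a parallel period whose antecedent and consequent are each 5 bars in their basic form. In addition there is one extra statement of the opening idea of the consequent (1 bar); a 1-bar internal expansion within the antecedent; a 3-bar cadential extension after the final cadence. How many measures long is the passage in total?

15 measures

Basic parallel period: 5 + 5 = 10 bars.
10 (basic form) + 1 (extra statement) + 1 (internal expansion) + 3 (cadential extension) = 15.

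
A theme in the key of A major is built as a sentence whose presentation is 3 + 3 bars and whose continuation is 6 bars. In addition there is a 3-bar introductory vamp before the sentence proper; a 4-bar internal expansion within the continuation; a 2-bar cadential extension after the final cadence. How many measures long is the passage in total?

21 measures

Basic sentence: 3 + 3 + 6 = 12 bars.
12 (basic form) + 3 (introduction) + 4 (internal expansion) + 2 (cadential extension) = 21.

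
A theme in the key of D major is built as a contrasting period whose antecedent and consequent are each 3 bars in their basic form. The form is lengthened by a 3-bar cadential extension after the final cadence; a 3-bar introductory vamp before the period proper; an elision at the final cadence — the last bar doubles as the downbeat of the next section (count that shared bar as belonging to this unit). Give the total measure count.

12 measures

Basic contrasting period: 3 + 3 = 6 bars.
6 (basic form) + 3 (cadential extension) + 3 (introduction) = 12.
The elision shares a bar with the next section but does not change this unit's count.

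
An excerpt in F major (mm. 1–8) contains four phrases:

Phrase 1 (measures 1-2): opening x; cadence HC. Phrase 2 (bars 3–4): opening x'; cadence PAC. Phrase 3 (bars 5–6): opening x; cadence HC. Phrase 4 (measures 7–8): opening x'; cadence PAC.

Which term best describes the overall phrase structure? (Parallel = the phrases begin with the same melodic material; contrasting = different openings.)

The cadence pattern HC–PAC–HC–PAC is weak–strong twice, and phrases 3–4 restate phrases 1–2: a period heard twice, not a double period (which would end weakly at phrase 2).

repeated period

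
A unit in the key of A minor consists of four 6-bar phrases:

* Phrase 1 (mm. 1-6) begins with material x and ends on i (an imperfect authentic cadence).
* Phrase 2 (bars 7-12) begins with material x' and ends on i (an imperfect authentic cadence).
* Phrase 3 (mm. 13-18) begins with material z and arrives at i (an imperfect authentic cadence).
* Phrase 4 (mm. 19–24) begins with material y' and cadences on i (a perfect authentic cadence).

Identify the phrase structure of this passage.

contrasting double period

Four phrases in two halves: the first half (measures 1-12) ends with an imperfect authentic cadence, the second (measures 13-24) with a perfect authentic cadence — a large antecedent–consequent pair, i.e. a double period.
Phrase 3 begins with different material from phrase 1, making it contrasting.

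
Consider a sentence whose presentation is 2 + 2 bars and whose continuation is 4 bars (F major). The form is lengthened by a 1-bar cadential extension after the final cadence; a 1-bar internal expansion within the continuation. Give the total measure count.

10 measures

Basic sentence: 2 + 2 + 4 = 8 bars.
8 (basic form) + 1 (cadential extension) + 1 (internal expansion) = 10.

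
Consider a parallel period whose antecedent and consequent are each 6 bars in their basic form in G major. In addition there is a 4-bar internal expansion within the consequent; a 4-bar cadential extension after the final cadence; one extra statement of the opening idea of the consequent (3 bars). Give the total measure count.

23 measures

Basic parallel period: 6 + 6 = 12 bars.
12 (basic form) + 4 (internal expansion) + 4 (cadential extension) + 3 (extra statement) = 23.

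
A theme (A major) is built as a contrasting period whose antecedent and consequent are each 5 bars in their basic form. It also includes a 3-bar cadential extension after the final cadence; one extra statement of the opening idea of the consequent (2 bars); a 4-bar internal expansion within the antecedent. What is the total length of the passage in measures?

Basic contrasting period: 5 + 5 = 10 bars.
10 (basic form) + 3 (cadential extension) + 2 (extra statement) + 4 (internal expansion) = 19.

19 measures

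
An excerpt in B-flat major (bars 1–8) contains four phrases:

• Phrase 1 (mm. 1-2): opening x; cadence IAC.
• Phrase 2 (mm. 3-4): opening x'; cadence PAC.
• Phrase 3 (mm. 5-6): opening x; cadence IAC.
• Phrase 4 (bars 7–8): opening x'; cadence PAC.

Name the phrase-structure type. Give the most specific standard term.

The cadence pattern IAC–PAC–IAC–PAC is weak–strong twice, and phrases 3–4 restate phrases 1–2: a period heard twice, not a double period (which would end weakly at phrase 2).

repeated period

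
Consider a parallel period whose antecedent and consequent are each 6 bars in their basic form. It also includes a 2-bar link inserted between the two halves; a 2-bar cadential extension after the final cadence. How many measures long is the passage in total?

Basic parallel period: 6 + 6 = 12 bars.
12 (basic form) + 2 (link) + 2 (cadential extension) = 16.

16 measures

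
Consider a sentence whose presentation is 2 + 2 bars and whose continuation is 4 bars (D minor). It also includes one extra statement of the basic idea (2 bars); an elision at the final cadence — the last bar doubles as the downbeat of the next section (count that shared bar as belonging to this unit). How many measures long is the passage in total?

10 measures

Basic sentence: 2 + 2 + 4 = 8 bars.
8 (basic form) + 2 (extra statement) = 10.
The elision shares a bar with the next section but does not change this unit's count.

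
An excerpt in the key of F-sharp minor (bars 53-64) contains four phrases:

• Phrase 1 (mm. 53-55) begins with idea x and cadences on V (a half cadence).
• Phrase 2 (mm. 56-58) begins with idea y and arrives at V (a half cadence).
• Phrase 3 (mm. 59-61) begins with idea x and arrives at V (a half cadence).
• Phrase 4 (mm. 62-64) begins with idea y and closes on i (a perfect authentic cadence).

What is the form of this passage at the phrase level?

parallel double period

Four phrases in two halves: the first half (measures 53-58) ends with a half cadence, the second (mm. 59-64) with a perfect authentic cadence — a large antecedent–consequent pair, i.e. a double period.
Phrase 3 begins with the same material as phrase 1, making it parallel.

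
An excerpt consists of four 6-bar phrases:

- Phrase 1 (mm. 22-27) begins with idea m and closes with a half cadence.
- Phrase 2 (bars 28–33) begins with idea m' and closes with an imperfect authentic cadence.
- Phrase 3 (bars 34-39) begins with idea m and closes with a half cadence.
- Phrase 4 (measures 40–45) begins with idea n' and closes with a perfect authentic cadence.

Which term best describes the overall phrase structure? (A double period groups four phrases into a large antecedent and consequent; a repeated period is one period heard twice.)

Four phrases in two halves: the first half (mm. 22–33) ends with an imperfect authentic cadence, the second (mm. 34-45) with a perfect authentic cadence — a large antecedent–consequent pair, i.e. a double period.
Phrase 3 begins with the same material as phrase 1, making it parallel.

parallel double period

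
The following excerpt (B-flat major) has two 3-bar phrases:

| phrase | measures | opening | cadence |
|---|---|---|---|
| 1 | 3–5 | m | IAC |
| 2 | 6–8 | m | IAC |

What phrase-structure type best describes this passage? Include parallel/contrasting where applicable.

repeated phrase

Both phrases have the same opening (m) and the same cadence (imperfect authentic cadence): the second is a restatement, not a consequent, so this is a repeated phrase rather than a period.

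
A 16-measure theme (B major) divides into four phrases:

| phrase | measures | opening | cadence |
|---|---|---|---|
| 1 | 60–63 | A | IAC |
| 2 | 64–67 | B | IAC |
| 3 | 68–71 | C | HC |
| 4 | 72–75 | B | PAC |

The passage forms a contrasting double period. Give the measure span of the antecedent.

measures 60–67

In a double period the four phrases pair into a large antecedent (phrases 1–2, ending imperfect authentic cadence) and a large consequent (phrases 3–4, ending perfect authentic cadence). The antecedent spans measures 60-67.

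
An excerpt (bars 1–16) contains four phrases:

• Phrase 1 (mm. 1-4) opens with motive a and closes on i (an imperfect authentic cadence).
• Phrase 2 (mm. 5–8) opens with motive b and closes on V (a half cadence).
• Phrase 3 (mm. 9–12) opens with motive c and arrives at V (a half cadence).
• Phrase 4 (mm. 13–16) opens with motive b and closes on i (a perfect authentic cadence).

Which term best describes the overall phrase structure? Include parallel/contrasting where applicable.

contrasting double period

Four phrases in two halves: the first half (mm. 1-8) ends with a half cadence, the second (bars 9–16) with a perfect authentic cadence — a large antecedent–consequent pair, i.e. a double period.
Phrase 3 begins with different material from phrase 1, making it contrasting.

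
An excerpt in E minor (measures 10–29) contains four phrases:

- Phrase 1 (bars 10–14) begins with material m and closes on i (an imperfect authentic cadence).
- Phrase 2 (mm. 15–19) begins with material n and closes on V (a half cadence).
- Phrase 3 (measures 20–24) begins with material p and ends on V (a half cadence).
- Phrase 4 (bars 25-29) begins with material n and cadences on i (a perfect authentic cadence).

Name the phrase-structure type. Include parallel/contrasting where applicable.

Four phrases in two halves: the first half (measures 10-19) ends with a half cadence, the second (mm. 20-29) with a perfect authentic cadence — a large antecedent–consequent pair, i.e. a double period.
Phrase 3 begins with different material from phrase 1, making it contrasting.

contrasting double period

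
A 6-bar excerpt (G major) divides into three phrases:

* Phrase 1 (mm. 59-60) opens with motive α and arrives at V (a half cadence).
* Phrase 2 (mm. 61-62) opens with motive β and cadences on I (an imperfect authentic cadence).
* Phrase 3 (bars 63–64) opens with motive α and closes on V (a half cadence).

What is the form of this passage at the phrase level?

The final phrase closes with a half cadence, which is not stronger than the preceding imperfect authentic cadence; the 3 phrases lack an overall antecedent–consequent design and so form a phrase group.

phrase group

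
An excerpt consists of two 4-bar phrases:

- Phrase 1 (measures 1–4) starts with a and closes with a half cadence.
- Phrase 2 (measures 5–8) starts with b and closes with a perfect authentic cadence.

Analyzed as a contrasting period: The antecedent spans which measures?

measures 1–4

The antecedent is the phrase ending with the weaker cadence (half cadence, phrase 1) and the consequent the one ending more conclusively (perfect authentic cadence, phrase 2); the antecedent is mm. 1–4.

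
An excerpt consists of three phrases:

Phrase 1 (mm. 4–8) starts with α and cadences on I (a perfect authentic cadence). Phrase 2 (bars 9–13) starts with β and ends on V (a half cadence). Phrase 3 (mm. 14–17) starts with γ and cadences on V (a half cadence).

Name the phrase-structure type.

phrase group

The final phrase closes with a half cadence, which is not stronger than the preceding half cadence; the 3 phrases lack an overall antecedent–consequent design and so form a phrase group.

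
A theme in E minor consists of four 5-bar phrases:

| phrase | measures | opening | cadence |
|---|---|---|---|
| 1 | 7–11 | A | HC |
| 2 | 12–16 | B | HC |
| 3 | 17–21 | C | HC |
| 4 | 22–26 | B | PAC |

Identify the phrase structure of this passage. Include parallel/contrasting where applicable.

contrasting double period

Four phrases in two halves: the first half (mm. 7–16) ends with a half cadence, the second (mm. 17–26) with a perfect authentic cadence — a large antecedent–consequent pair, i.e. a double period.
Phrase 3 begins with different material from phrase 1, making it contrasting.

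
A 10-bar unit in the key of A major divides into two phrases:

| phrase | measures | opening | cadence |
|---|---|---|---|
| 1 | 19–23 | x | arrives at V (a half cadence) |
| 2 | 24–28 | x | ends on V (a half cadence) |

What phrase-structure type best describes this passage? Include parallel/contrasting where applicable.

repeated phrase

Both phrases have the same opening (x) and the same cadence (half cadence): the second is a restatement, not a consequent, so this is a repeated phrase rather than a period.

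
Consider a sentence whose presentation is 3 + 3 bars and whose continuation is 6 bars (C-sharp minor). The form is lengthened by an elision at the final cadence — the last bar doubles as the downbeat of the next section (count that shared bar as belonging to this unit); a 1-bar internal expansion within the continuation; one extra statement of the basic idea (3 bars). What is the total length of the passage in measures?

Basic sentence: 3 + 3 + 6 = 12 bars.
12 (basic form) + 1 (internal expansion) + 3 (extra statement) = 16.
The elision shares a bar with the next section but does not change this unit's count.

16 measures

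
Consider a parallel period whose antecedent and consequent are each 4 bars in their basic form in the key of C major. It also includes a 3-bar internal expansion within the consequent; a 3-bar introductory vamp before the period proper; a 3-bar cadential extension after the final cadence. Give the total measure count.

Basic parallel period: 4 + 4 = 8 bars.
8 (basic form) + 3 (internal expansion) + 3 (introduction) + 3 (cadential extension) = 17.

17 measures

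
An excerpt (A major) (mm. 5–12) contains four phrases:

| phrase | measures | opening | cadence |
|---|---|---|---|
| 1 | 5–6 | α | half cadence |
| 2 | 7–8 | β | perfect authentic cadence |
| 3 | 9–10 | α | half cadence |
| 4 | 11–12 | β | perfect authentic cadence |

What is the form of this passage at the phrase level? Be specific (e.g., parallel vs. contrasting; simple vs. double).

repeated period

The cadence pattern HC–PAC–HC–PAC is weak–strong twice, and phrases 3–4 restate phrases 1–2: a period heard twice, not a double period (which would end weakly at phrase 2).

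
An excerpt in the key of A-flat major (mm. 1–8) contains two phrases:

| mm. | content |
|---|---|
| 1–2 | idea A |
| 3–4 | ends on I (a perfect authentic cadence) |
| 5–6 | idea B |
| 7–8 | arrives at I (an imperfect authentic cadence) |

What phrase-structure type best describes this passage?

phrase group

The second phrase closes with an imperfect authentic cadence, which is not stronger than the first phrase's perfect authentic cadence; without a weak→strong cadential pair there is no antecedent–consequent relationship, so this is a phrase group rather than a period.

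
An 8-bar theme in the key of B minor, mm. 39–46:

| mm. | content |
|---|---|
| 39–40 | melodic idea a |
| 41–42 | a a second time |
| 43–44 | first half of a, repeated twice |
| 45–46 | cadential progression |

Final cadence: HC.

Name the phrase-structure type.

Basic idea (mm. 39–40) + its repetition (measures 41–42) form the presentation; fragmentation and cadence (bars 43–46) form the continuation — the 8-bar whole is a sentence.

sentence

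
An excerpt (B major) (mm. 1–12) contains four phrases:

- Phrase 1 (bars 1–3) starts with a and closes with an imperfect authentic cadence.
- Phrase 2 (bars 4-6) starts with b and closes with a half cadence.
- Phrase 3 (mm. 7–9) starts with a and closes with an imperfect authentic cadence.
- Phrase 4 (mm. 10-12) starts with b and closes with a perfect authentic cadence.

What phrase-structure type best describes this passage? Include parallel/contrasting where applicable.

parallel double period

Four phrases in two halves: the first half (mm. 1–6) ends with a half cadence, the second (mm. 7-12) with a perfect authentic cadence — a large antecedent–consequent pair, i.e. a double period.
Phrase 3 begins with the same material as phrase 1, making it parallel.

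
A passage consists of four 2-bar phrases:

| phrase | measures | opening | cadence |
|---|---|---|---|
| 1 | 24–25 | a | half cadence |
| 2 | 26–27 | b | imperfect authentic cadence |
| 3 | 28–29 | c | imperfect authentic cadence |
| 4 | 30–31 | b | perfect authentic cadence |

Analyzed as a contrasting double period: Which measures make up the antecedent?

measures 24–27

In a double period the four phrases pair into a large antecedent (phrases 1–2, ending imperfect authentic cadence) and a large consequent (phrases 3–4, ending perfect authentic cadence). The antecedent spans mm. 24–27.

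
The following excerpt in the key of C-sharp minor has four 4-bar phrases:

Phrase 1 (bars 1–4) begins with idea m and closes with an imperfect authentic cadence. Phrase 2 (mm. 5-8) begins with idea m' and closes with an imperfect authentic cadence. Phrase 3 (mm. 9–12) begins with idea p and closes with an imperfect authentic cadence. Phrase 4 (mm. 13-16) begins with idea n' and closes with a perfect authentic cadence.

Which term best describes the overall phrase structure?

Four phrases in two halves: the first half (bars 1-8) ends with an imperfect authentic cadence, the second (bars 9–16) with a perfect authentic cadence — a large antecedent–consequent pair, i.e. a double period.
Phrase 3 begins with different material from phrase 1, making it contrasting.

contrasting double period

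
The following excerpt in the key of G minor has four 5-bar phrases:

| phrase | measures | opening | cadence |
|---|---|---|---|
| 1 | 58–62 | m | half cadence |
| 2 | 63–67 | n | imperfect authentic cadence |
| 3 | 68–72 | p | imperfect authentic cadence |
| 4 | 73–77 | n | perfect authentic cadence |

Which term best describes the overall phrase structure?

contrasting double period

Four phrases in two halves: the first half (mm. 58-67) ends with an imperfect authentic cadence, the second (mm. 68-77) with a perfect authentic cadence — a large antecedent–consequent pair, i.e. a double period.
Phrase 3 begins with different material from phrase 1, making it contrasting.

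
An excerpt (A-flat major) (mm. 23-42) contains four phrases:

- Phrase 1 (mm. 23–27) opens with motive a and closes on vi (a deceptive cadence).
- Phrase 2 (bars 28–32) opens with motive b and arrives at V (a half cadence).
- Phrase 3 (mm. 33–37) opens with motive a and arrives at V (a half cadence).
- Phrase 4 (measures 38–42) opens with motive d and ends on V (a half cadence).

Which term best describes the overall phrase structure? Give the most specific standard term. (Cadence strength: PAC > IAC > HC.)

Phrase 4 ends with a half cadence, no stronger than phrase 2's half cadence, so the four phrases do not form a double period; nor do phrases 3–4 duplicate 1–2, so it is not a repeated period. With no phrase reaching a conclusive cadence, the passage is a phrase group.

phrase group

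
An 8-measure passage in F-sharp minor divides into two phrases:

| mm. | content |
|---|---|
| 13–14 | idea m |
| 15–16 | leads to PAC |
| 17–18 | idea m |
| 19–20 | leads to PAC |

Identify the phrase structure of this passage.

Both phrases have the same opening (m) and the same cadence (perfect authentic cadence): the second is a restatement, not a consequent, so this is a repeated phrase rather than a period.

repeated phrase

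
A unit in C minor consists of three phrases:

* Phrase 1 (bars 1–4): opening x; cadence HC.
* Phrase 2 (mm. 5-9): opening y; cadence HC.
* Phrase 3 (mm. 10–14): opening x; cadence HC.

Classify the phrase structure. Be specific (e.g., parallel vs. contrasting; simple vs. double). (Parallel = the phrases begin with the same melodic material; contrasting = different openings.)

The final phrase closes with a half cadence, which is not stronger than the preceding half cadence; the 3 phrases lack an overall antecedent–consequent design and so form a phrase group.

phrase group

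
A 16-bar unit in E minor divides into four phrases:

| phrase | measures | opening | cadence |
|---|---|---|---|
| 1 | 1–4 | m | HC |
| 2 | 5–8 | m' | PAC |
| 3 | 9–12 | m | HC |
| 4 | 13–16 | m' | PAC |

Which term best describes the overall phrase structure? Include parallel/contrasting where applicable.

The cadence pattern HC–PAC–HC–PAC is weak–strong twice, and phrases 3–4 restate phrases 1–2: a period heard twice, not a double period (which would end weakly at phrase 2).

repeated period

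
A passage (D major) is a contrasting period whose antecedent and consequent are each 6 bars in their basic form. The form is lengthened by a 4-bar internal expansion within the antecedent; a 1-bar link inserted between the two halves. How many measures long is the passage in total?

Basic contrasting period: 6 + 6 = 12 bars.
12 (basic form) + 4 (internal expansion) + 1 (link) = 17.

17 measures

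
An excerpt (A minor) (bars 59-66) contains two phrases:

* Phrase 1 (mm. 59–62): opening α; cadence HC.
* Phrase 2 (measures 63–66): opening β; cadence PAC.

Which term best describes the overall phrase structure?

Phrase 1 ends with a half cadence (weaker) and phrase 2 with a perfect authentic cadence (stronger): antecedent + consequent = a period.
The two phrases open with different material (α / β), so the period is contrasting.

contrasting period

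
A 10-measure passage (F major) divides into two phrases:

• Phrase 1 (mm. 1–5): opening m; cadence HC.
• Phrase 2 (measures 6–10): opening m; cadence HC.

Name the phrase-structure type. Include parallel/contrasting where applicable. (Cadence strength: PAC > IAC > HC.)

repeated phrase

Both phrases have the same opening (m) and the same cadence (half cadence): the second is a restatement, not a consequent, so this is a repeated phrase rather than a period.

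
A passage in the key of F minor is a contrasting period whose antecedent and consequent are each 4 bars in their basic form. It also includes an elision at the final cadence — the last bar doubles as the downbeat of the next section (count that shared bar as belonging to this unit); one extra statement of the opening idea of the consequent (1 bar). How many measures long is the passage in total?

9 measures

Basic contrasting period: 4 + 4 = 8 bars.
8 (basic form) + 1 (extra statement) = 9.
The elision shares a bar with the next section but does not change this unit's count.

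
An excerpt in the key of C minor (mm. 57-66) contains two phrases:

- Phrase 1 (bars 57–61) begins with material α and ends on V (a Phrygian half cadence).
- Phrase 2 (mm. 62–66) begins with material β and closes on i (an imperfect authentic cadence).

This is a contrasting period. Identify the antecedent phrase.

The phrase ending with the weaker cadence (Phrygian half cadence) is the antecedent; the one ending more conclusively (imperfect authentic cadence) is the consequent. The antecedent is phrase 1.

phrase 1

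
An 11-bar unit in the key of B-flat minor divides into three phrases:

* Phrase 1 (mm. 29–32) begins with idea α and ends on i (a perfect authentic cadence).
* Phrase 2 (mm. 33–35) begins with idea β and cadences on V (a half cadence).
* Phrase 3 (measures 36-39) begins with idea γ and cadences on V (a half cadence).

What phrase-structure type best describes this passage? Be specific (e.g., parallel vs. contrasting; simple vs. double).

phrase group

The final phrase closes with a half cadence, which is not stronger than the preceding half cadence; the 3 phrases lack an overall antecedent–consequent design and so form a phrase group.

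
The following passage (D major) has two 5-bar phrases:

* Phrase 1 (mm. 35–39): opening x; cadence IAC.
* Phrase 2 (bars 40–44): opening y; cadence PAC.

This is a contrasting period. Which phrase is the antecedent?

phrase 1

The phrase ending with the weaker cadence (imperfect authentic cadence) is the antecedent; the one ending more conclusively (perfect authentic cadence) is the consequent. The antecedent is phrase 1.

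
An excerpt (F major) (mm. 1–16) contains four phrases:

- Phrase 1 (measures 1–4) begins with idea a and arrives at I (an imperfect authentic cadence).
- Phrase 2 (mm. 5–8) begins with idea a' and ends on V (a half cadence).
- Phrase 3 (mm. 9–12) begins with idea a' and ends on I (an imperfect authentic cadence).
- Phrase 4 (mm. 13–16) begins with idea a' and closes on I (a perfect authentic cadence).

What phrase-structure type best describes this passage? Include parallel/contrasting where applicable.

parallel double period

Four phrases in two halves: the first half (mm. 1–8) ends with a half cadence, the second (mm. 9–16) with a perfect authentic cadence — a large antecedent–consequent pair, i.e. a double period.
Phrase 3 begins with the same material as phrase 1, making it parallel.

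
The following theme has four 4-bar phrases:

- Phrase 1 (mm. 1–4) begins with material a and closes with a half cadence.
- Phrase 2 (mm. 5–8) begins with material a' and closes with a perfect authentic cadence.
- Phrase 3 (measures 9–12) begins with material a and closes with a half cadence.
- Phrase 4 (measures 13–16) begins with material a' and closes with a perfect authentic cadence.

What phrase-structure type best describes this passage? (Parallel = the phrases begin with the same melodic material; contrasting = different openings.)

The cadence pattern HC–PAC–HC–PAC is weak–strong twice, and phrases 3–4 restate phrases 1–2: a period heard twice, not a double period (which would end weakly at phrase 2).

repeated period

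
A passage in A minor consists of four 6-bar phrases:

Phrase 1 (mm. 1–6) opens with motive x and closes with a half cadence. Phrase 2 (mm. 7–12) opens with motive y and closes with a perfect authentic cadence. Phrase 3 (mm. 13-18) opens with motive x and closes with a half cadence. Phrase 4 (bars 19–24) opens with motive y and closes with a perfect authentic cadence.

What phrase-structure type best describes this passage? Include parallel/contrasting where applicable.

repeated period

The cadence pattern HC–PAC–HC–PAC is weak–strong twice, and phrases 3–4 restate phrases 1–2: a period heard twice, not a double period (which would end weakly at phrase 2).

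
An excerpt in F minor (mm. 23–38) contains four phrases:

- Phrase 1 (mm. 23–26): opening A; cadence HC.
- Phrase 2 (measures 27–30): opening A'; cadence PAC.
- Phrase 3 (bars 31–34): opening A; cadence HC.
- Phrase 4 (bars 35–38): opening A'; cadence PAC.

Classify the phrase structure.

The cadence pattern HC–PAC–HC–PAC is weak–strong twice, and phrases 3–4 restate phrases 1–2: a period heard twice, not a double period (which would end weakly at phrase 2).

repeated period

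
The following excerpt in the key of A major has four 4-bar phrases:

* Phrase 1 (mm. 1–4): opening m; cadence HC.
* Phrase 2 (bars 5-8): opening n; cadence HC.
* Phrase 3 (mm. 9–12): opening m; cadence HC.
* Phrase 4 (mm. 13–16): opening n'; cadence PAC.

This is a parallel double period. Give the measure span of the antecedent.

In a double period the first pair of phrases (ending half cadence) is the large antecedent and the second pair (ending perfect authentic cadence) is the large consequent; the antecedent is measures 1–8.

measures 1–8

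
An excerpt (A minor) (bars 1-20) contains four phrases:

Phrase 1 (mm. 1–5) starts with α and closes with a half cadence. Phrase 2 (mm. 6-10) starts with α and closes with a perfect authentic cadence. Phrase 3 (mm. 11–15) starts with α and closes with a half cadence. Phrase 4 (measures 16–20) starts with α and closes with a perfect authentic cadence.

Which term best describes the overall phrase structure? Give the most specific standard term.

The cadence pattern HC–PAC–HC–PAC is weak–strong twice, and phrases 3–4 restate phrases 1–2: a period heard twice, not a double period (which would end weakly at phrase 2).

repeated period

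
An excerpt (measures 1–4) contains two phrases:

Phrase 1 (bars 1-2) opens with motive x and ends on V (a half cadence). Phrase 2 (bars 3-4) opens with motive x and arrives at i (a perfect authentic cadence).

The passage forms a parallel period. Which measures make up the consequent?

The antecedent is the phrase ending with the weaker cadence (half cadence, phrase 1) and the consequent the one ending more conclusively (perfect authentic cadence, phrase 2); the consequent is mm. 3-4.

measures 3–4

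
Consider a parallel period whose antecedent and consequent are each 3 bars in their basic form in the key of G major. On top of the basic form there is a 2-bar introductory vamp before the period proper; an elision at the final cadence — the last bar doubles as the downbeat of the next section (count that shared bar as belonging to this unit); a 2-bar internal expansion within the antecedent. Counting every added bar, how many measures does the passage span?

Basic parallel period: 3 + 3 = 6 bars.
6 (basic form) + 2 (introduction) + 2 (internal expansion) = 10.
The elision shares a bar with the next section but does not change this unit's count.

10 measures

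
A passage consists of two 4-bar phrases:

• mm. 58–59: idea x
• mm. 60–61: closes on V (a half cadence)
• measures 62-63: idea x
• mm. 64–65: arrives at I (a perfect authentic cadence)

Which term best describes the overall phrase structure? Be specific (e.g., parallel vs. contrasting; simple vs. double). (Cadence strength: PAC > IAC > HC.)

parallel period

Phrase 1 ends with a half cadence (weaker) and phrase 2 with a perfect authentic cadence (stronger): antecedent + consequent = a period.
The two phrases open with the same material (x / x), so the period is parallel.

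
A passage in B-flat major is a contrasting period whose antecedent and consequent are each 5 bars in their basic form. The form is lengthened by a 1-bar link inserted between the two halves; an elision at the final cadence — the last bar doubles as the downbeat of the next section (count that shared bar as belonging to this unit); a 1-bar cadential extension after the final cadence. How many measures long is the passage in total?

12 measures

Basic contrasting period: 5 + 5 = 10 bars.
10 (basic form) + 1 (link) + 1 (cadential extension) = 12.
The elision shares a bar with the next section but does not change this unit's count.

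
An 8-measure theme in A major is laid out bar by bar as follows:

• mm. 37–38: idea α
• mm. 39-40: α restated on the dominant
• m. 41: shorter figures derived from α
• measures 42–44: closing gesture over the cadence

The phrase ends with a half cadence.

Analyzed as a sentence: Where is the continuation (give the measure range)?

After the presentation (measures 37–40), the continuation covers the fragmentation through the cadence: bars 41-44.

measures 41–44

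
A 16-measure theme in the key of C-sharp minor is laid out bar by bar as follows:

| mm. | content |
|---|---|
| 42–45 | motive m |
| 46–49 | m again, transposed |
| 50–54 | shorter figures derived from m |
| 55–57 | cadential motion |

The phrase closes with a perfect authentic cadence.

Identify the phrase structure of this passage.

sentence

Basic idea (measures 42–45) + its repetition (mm. 46–49) form the presentation; fragmentation and cadence (mm. 50–57) form the continuation — the 16-bar whole is a sentence.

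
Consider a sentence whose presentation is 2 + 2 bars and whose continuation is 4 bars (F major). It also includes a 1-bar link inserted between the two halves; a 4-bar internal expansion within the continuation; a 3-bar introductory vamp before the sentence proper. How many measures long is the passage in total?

16 measures

Basic sentence: 2 + 2 + 4 = 8 bars.
8 (basic form) + 1 (link) + 4 (internal expansion) + 3 (introduction) = 16.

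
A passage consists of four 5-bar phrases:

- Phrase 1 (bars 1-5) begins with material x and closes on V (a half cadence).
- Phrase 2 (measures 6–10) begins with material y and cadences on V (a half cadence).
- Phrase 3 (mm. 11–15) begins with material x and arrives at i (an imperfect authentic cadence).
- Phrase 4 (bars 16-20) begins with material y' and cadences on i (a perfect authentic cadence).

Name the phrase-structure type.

Four phrases in two halves: the first half (mm. 1–10) ends with a half cadence, the second (mm. 11–20) with a perfect authentic cadence — a large antecedent–consequent pair, i.e. a double period.
Phrase 3 begins with the same material as phrase 1, making it parallel.

parallel double period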